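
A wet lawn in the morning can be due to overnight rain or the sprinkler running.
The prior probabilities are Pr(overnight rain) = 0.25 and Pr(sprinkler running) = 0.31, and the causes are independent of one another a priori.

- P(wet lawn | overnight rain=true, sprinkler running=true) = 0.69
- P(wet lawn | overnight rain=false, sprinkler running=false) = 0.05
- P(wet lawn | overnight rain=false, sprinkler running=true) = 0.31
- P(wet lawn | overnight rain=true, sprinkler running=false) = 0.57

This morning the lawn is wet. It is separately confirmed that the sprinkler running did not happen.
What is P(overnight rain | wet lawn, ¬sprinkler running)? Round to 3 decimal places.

P(overnight rain | wet lawn, ¬sprinkler running) ≈ 0.792

For the numerator, keep only overnight rain=true terms: 0.57×0.25 = 0.142500
Denominator P(wet lawn | ¬sprinkler running): 0.05×0.75 + 0.57×0.25 = 0.180000
Posterior = 0.142500 / 0.180000 ≈ 0.792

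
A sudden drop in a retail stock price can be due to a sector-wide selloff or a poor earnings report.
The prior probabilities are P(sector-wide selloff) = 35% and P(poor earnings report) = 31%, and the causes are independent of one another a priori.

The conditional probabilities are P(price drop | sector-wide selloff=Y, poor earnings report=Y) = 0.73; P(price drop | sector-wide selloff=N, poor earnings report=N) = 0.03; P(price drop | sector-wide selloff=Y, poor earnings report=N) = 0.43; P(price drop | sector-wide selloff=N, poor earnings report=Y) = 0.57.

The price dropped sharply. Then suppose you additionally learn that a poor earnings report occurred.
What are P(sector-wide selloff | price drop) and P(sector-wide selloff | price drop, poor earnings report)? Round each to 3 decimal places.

P(sector-wide selloff | price drop) ≈ 0.588; P(sector-wide selloff | price drop, poor earnings report) ≈ 0.408

Weight on sector-wide selloff=true, given the evidence: 0.103845 + 0.079205 = 0.183050
Normalizer over all consistent configurations: 0.03*0.65*0.69 + 0.57*0.65*0.31 + 0.43*0.35*0.69 + 0.73*0.35*0.31 = 0.311360
Posterior = 0.183050 / 0.311360 ≈ 0.588

With the extra evidence:
P(price drop | poor earnings report) = 0.57·0.65 + 0.73·0.35 = 0.370500 + 0.255500 = 0.626000
The sector-wide selloff-present share is 0.73·0.35 = 0.255500.
So P(sector-wide selloff | price drop, poor earnings report) = 0.255500/0.626000 ≈ 0.408.
Conditioning on poor earnings report lowers the posterior on sector-wide selloff: the classic explaining-away effect in a common-effect structure.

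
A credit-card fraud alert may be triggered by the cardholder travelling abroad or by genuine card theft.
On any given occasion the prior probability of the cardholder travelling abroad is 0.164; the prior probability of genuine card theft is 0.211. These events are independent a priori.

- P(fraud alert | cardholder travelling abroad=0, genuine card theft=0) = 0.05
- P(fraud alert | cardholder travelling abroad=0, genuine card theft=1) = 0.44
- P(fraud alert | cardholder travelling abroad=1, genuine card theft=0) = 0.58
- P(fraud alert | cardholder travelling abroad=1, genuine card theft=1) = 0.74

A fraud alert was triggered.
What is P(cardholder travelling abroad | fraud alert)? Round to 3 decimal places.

P(cardholder travelling abroad | fraud alert) ≈ 0.476

For the numerator, keep only cardholder travelling abroad=true terms: 0.075050 + 0.025607 = 0.100657
Denominator P(fraud alert): 0.05*0.836*0.789 + 0.44*0.836*0.211 + 0.58*0.164*0.789 + 0.74*0.164*0.211 = 0.211251
Posterior = 0.100657 / 0.211251 ≈ 0.476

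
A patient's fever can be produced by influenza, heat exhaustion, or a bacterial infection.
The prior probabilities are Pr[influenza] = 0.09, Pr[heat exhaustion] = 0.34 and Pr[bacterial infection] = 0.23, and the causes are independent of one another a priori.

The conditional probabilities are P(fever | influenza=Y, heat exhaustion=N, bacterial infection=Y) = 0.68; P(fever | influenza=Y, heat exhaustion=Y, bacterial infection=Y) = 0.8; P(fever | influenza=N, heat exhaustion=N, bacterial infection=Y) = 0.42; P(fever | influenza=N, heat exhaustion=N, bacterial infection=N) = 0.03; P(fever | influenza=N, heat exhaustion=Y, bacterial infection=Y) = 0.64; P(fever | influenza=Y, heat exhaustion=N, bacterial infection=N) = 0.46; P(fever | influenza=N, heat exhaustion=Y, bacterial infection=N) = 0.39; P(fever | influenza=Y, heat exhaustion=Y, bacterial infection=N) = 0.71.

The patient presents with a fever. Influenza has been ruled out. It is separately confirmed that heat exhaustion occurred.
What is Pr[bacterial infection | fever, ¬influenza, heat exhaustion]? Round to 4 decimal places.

By total probability over both values of bacterial infection:
  P(fever | ¬influenza, heat exhaustion) = 0.39×0.77 + 0.64×0.23
        = 0.300300 + 0.147200 = 0.447500
Configurations with bacterial infection contribute 0.147200, so
  P(bacterial infection | fever, ¬influenza, heat exhaustion) = 0.147200 / 0.447500 ≈ 0.3289

Pr[bacterial infection | fever, ¬influenza, heat exhaustion] ≈ 0.3289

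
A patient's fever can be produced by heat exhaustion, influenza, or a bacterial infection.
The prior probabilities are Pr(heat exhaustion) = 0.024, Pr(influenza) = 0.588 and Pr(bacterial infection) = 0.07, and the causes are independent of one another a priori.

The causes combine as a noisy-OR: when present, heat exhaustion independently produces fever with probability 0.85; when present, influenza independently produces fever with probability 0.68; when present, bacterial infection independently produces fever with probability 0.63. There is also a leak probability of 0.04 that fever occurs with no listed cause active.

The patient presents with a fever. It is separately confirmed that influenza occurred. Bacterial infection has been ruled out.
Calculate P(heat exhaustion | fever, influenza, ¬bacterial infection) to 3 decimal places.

P(heat exhaustion | fever, influenza, ¬bacterial infection) ≈ 0.033

Under noisy-OR, P(fever | causes) = 1 − (1−0.04)·∏(1−qᵢ) over the active causes.
P(fever | influenza, ¬bacterial infection) = 0.6928×0.976 + 0.95392×0.024 = 0.676173 + 0.022894 = 0.699067
Of this, 0.022894 comes from 0.95392×0.024 (the heat exhaustion=true cases).
P(heat exhaustion | fever, influenza, ¬bacterial infection) = 0.022894 / 0.699067 ≈ 0.033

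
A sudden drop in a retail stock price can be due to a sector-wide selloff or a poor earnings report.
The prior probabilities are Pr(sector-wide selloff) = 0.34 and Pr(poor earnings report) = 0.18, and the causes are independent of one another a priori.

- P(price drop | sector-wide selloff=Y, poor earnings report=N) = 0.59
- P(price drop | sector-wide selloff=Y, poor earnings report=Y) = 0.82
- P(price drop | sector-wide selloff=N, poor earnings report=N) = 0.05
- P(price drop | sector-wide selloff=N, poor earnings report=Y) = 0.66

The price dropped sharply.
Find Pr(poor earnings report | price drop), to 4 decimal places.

P(price drop) = 0.05*0.66*0.82 + 0.66*0.66*0.18 + 0.59*0.34*0.82 + 0.82*0.34*0.18 = 0.027060 + 0.078408 + 0.164492 + 0.050184 = 0.320144
The poor earnings report-present share is 0.078408 + 0.050184 = 0.128592.
Hence the posterior is 0.128592/0.320144 ≈ 0.4017.

Pr(poor earnings report | price drop) ≈ 0.4017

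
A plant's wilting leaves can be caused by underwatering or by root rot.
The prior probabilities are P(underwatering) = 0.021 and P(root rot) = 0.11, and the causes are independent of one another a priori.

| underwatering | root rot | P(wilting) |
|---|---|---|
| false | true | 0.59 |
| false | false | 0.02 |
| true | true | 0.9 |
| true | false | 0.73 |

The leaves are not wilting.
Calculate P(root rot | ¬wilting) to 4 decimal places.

P(¬wilting) = 0.98·0.979·0.89 + 0.41·0.979·0.11 + 0.27·0.021·0.89 + 0.1·0.021·0.11 = 0.853884 + 0.044153 + 0.005046 + 0.000231 = 0.903314
Of this, 0.044384 comes from 0.044153 + 0.000231 (the root rot=true cases).
So P(root rot | ¬wilting) = 0.044384/0.903314 ≈ 0.0491.

P(root rot | ¬wilting) ≈ 0.0491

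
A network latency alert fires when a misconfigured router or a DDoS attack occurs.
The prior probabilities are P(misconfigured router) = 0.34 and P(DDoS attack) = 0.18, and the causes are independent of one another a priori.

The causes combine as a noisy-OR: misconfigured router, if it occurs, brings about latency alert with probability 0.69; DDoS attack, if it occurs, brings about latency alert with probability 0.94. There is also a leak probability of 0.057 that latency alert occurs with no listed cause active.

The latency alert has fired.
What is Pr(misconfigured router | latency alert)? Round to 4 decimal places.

Pr(misconfigured router | latency alert) ≈ 0.6430

Under noisy-OR, P(latency alert | causes) = 1 − (1−0.057)·∏(1−qᵢ) over the active causes.
By total probability over the 4 (misconfigured router, DDoS attack) configurations:
  P(latency alert) = 0.057·0.66·0.82 + 0.94342·0.66·0.18 + 0.70767·0.34·0.82 + 0.98246·0.34·0.18
        = 0.030848 + 0.112078 + 0.197298 + 0.060127 = 0.400351
The terms with misconfigured router present sum to 0.257425, so
  P(misconfigured router | latency alert) = 0.257425 / 0.400351 ≈ 0.6430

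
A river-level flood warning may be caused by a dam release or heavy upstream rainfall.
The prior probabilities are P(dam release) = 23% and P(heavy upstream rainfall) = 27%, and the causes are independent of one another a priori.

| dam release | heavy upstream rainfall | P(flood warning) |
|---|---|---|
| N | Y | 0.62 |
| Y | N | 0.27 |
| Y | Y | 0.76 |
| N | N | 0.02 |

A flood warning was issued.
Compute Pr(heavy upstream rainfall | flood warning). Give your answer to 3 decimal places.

Enumerate the 4 (dam release, heavy upstream rainfall) configurations and weight by the priors:
  P(flood warning) = 0.02×0.77×0.73 + 0.62×0.77×0.27 + 0.27×0.23×0.73 + 0.76×0.23×0.27
        = 0.011242 + 0.128898 + 0.045333 + 0.047196 = 0.232669
Configurations with heavy upstream rainfall contribute 0.176094, so
  P(heavy upstream rainfall | flood warning) = 0.176094 / 0.232669 ≈ 0.757

Pr(heavy upstream rainfall | flood warning) ≈ 0.757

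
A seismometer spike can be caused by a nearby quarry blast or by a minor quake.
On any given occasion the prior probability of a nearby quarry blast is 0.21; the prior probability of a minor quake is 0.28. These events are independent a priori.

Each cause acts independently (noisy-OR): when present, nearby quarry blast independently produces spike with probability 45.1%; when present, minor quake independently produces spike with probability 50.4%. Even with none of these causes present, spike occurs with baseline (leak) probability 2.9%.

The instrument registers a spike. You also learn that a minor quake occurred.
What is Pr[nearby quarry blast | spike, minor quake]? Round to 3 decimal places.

Pr[nearby quarry blast | spike, minor quake] ≈ 0.274

Under noisy-OR, P(spike | causes) = 1 − (1−0.029)·∏(1−qᵢ) over the active causes.
P(spike | minor quake) = 0.518384*0.79 + 0.735593*0.21 = 0.409523 + 0.154475 = 0.563998
Of this, 0.154475 comes from 0.735593*0.21 (the nearby quarry blast=true cases).
Hence the posterior is 0.154475/0.563998 ≈ 0.274.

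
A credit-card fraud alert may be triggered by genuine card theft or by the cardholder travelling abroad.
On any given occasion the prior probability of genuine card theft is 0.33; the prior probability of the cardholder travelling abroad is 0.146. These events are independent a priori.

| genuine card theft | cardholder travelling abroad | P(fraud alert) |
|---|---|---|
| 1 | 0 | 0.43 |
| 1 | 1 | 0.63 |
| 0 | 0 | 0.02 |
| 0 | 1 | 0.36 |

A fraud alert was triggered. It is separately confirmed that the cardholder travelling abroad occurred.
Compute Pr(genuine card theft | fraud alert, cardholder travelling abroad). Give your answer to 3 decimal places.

Pr(genuine card theft | fraud alert, cardholder travelling abroad) ≈ 0.463

P(fraud alert | cardholder travelling abroad) = 0.36×0.67 + 0.63×0.33 = 0.241200 + 0.207900 = 0.449100
The genuine card theft-present share is 0.63×0.33 = 0.207900.
P(genuine card theft | fraud alert, cardholder travelling abroad) = 0.207900 / 0.449100 ≈ 0.463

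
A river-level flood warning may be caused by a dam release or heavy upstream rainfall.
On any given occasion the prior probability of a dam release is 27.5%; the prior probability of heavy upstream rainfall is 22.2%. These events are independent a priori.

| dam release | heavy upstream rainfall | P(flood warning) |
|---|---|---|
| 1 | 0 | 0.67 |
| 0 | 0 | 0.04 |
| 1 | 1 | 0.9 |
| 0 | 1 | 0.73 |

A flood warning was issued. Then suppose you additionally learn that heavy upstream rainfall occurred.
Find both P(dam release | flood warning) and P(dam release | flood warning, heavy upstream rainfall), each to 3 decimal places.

P(dam release | flood warning) ≈ 0.586; P(dam release | flood warning, heavy upstream rainfall) ≈ 0.319

Enumerate the 4 (dam release, heavy upstream rainfall) configurations and weight by the priors:
  P(flood warning) = 0.04×0.725×0.778 + 0.73×0.725×0.222 + 0.67×0.275×0.778 + 0.9×0.275×0.222
        = 0.022562 + 0.117494 + 0.143347 + 0.054945 = 0.338348
The terms with dam release present sum to 0.198292, so
  P(dam release | flood warning) = 0.198292 / 0.338348 ≈ 0.586

Now also conditioning on heavy upstream rainfall=true:
P(flood warning | heavy upstream rainfall) = 0.73×0.725 + 0.9×0.275 = 0.529250 + 0.247500 = 0.776750
Restricting to configurations with dam release present: 0.9×0.275 = 0.247500.
P(dam release | flood warning, heavy upstream rainfall) = 0.247500 / 0.776750 ≈ 0.319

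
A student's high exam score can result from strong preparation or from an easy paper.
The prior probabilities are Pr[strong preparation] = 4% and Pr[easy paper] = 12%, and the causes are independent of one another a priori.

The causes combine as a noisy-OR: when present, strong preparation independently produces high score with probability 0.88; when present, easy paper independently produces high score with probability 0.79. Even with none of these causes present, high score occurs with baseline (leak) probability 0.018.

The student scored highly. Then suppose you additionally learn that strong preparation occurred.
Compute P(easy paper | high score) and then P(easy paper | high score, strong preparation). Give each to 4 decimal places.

Under noisy-OR, P(high score | causes) = 1 − (1−0.018)·∏(1−qᵢ) over the active causes.
Enumerate the 4 (strong preparation, easy paper) configurations and weight by the priors:
  P(high score) = 0.018*0.96*0.88 + 0.79378*0.96*0.12 + 0.88216*0.04*0.88 + 0.975254*0.04*0.12
        = 0.015206 + 0.091443 + 0.031052 + 0.004681 = 0.142382
Configurations with easy paper contribute 0.096124, so
  P(easy paper | high score) = 0.096124 / 0.142382 ≈ 0.6751

With the extra evidence:
Enumerate both values of easy paper and weight by the priors:
  P(high score | strong preparation) = 0.88216×0.88 + 0.975254×0.12
        = 0.776301 + 0.117030 = 0.893331
The terms with easy paper present sum to 0.117030, so
  P(easy paper | high score, strong preparation) = 0.117030 / 0.893331 ≈ 0.1310
— strong preparation explains away the evidence for easy paper.

P(easy paper | high score) ≈ 0.6751; P(easy paper | high score, strong preparation) ≈ 0.1310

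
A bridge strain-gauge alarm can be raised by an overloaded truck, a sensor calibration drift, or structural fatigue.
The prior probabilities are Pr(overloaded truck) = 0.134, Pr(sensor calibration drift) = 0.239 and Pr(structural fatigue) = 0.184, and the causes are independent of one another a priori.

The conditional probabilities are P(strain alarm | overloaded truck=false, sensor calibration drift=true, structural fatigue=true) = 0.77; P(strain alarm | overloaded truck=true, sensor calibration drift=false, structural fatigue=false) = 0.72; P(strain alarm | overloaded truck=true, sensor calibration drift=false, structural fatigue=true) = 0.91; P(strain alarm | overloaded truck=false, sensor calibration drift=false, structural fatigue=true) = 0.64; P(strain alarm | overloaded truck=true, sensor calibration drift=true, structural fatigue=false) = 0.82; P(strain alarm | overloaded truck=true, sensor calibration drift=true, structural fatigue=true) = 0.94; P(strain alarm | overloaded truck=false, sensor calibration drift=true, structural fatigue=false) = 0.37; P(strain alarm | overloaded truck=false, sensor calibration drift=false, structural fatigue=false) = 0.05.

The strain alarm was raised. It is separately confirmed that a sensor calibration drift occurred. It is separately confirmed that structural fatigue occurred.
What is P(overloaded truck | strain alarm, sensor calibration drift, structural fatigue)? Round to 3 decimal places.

P(strain alarm | sensor calibration drift, structural fatigue) = 0.77·0.866 + 0.94·0.134 = 0.666820 + 0.125960 = 0.792780
Restricting to configurations with overloaded truck present: 0.94·0.134 = 0.125960.
Hence the posterior is 0.125960/0.792780 ≈ 0.159.

P(overloaded truck | strain alarm, sensor calibration drift, structural fatigue) ≈ 0.159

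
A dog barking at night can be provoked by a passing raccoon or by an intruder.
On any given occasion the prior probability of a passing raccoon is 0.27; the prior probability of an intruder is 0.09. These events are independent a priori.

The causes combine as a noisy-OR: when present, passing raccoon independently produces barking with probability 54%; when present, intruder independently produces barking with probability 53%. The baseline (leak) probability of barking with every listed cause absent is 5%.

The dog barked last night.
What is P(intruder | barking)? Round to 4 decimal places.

P(intruder | barking) ≈ 0.2450

Under noisy-OR, P(barking | causes) = 1 − (1−0.05)·∏(1−qᵢ) over the active causes.
P(barking) = 0.05·0.73·0.91 + 0.5535·0.73·0.09 + 0.563·0.27·0.91 + 0.79461·0.27·0.09 = 0.033215 + 0.036365 + 0.138329 + 0.019309 = 0.227218
The intruder-present share is 0.036365 + 0.019309 = 0.055674.
Hence the posterior is 0.055674/0.227218 ≈ 0.2450.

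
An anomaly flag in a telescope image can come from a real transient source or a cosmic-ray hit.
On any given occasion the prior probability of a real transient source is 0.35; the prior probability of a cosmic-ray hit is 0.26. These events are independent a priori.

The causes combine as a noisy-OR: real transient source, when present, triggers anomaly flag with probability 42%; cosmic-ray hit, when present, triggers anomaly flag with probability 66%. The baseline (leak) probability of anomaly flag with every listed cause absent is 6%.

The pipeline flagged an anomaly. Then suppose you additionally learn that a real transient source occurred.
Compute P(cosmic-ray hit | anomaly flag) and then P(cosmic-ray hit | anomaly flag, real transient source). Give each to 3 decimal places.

Under noisy-OR, P(anomaly flag | causes) = 1 − (1−0.06)·∏(1−qᵢ) over the active causes.
By total probability over the 4 (real transient source, cosmic-ray hit) configurations:
  P(anomaly flag) = 0.06×0.65×0.74 + 0.6804×0.65×0.26 + 0.4548×0.35×0.74 + 0.814632×0.35×0.26
        = 0.028860 + 0.114988 + 0.117793 + 0.074132 = 0.335773
Configurations with cosmic-ray hit contribute 0.189120, so
  P(cosmic-ray hit | anomaly flag) = 0.189120 / 0.335773 ≈ 0.563

With the extra evidence:
Weight on cosmic-ray hit=true, given the evidence: 0.814632·0.26 = 0.211804
Denominator P(anomaly flag | real transient source): 0.4548·0.74 + 0.814632·0.26 = 0.548356
Posterior = 0.211804 / 0.548356 ≈ 0.386

P(cosmic-ray hit | anomaly flag) ≈ 0.563; P(cosmic-ray hit | anomaly flag, real transient source) ≈ 0.386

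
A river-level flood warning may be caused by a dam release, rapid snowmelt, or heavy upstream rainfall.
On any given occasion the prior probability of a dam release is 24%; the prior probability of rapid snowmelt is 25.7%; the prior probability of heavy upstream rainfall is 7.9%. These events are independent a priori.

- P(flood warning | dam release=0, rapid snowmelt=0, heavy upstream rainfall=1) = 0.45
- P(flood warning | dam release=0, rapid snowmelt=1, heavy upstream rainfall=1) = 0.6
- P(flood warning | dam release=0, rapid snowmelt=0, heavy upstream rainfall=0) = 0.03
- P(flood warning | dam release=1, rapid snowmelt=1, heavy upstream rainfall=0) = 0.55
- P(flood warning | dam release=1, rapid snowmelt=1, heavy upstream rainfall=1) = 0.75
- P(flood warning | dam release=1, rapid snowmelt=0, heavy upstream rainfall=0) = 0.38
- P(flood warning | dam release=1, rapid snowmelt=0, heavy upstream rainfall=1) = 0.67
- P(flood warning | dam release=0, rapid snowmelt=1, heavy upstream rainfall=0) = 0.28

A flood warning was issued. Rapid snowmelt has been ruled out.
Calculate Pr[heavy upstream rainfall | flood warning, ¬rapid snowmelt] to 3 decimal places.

Pr[heavy upstream rainfall | flood warning, ¬rapid snowmelt] ≈ 0.274

Enumerate the 4 (dam release, heavy upstream rainfall) configurations and weight by the priors:
  P(flood warning | ¬rapid snowmelt) = 0.03×0.76×0.921 + 0.45×0.76×0.079 + 0.38×0.24×0.921 + 0.67×0.24×0.079
        = 0.020999 + 0.027018 + 0.083995 + 0.012703 = 0.144715
The terms with heavy upstream rainfall present sum to 0.039721, so
  P(heavy upstream rainfall | flood warning, ¬rapid snowmelt) = 0.039721 / 0.144715 ≈ 0.274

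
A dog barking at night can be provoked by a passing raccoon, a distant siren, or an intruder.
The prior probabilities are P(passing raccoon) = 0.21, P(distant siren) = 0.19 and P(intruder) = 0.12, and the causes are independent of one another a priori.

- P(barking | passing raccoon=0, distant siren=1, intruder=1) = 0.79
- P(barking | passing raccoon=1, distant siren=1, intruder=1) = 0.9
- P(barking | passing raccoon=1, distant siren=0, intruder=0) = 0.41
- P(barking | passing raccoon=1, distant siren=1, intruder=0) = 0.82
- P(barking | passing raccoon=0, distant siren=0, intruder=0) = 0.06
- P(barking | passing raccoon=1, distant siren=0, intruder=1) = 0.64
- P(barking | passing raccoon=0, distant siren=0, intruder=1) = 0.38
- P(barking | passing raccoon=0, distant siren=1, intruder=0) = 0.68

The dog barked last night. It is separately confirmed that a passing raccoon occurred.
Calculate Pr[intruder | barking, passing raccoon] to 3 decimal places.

For the numerator, keep only intruder=true terms: 0.062208 + 0.020520 = 0.082728
The normalizing constant is 0.41*0.81*0.88 + 0.64*0.81*0.12 + 0.82*0.19*0.88 + 0.9*0.19*0.12 = 0.512080
Posterior = 0.082728 / 0.512080 ≈ 0.162

Pr[intruder | barking, passing raccoon] ≈ 0.162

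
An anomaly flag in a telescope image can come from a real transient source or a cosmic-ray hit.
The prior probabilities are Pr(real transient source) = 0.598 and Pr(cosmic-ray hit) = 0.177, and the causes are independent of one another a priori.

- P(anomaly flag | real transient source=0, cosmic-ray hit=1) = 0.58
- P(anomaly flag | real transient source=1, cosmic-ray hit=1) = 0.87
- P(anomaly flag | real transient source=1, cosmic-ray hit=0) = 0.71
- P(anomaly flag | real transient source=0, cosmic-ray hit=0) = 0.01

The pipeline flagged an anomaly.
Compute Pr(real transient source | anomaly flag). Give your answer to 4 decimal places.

Pr(real transient source | anomaly flag) ≈ 0.9083

By total probability over the 4 (real transient source, cosmic-ray hit) configurations:
  P(anomaly flag) = 0.01*0.402*0.823 + 0.58*0.402*0.177 + 0.71*0.598*0.823 + 0.87*0.598*0.177
        = 0.003308 + 0.041269 + 0.349429 + 0.092086 = 0.486092
Configurations with real transient source contribute 0.441515, so
  P(real transient source | anomaly flag) = 0.441515 / 0.486092 ≈ 0.9083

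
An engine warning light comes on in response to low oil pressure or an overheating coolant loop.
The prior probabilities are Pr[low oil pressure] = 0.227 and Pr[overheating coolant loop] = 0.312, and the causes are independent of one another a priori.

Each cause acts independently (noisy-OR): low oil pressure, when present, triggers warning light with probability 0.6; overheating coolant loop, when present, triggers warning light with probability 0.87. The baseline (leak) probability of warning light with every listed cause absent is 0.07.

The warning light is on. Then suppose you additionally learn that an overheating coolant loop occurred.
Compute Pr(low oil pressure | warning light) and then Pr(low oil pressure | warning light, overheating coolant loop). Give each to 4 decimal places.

Pr(low oil pressure | warning light) ≈ 0.3990; Pr(low oil pressure | warning light, overheating coolant loop) ≈ 0.2412

Under noisy-OR, P(warning light | causes) = 1 − (1−0.07)·∏(1−qᵢ) over the active causes.
By total probability over the 4 (low oil pressure, overheating coolant loop) configurations:
  P(warning light) = 0.07·0.773·0.688 + 0.8791·0.773·0.312 + 0.628·0.227·0.688 + 0.95164·0.227·0.312
        = 0.037228 + 0.212018 + 0.098079 + 0.067399 = 0.414724
Keeping only the low oil pressure-present terms gives 0.165478, so
  P(low oil pressure | warning light) = 0.165478 / 0.414724 ≈ 0.3990

With the extra evidence:
For the numerator, keep only low oil pressure=true terms: 0.95164*0.227 = 0.216022
The normalizing constant is 0.8791*0.773 + 0.95164*0.227 = 0.895566
P(low oil pressure | warning light, overheating coolant loop) = 0.216022/0.895566 ≈ 0.2412
Conditioning on overheating coolant loop lowers the posterior on low oil pressure: the classic explaining-away effect in a common-effect structure.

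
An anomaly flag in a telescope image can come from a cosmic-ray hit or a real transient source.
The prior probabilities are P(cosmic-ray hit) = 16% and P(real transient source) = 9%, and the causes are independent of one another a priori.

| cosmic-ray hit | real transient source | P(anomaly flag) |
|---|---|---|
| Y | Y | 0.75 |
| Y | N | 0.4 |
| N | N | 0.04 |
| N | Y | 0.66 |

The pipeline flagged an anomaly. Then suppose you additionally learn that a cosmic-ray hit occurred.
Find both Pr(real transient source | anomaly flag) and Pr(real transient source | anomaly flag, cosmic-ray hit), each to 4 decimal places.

Pr(real transient source | anomaly flag) ≈ 0.4060; Pr(real transient source | anomaly flag, cosmic-ray hit) ≈ 0.1564

For the numerator, keep only real transient source=true terms: 0.049896 + 0.010800 = 0.060696
Normalizer over all consistent configurations: 0.04×0.84×0.91 + 0.66×0.84×0.09 + 0.4×0.16×0.91 + 0.75×0.16×0.09 = 0.149512
P(real transient source | anomaly flag) = 0.060696/0.149512 ≈ 0.4060

Now also conditioning on cosmic-ray hit=true:
Enumerate both values of real transient source and weight by the priors:
  P(anomaly flag | cosmic-ray hit) = 0.4×0.91 + 0.75×0.09
        = 0.364000 + 0.067500 = 0.431500
The terms with real transient source present sum to 0.067500, so
  P(real transient source | anomaly flag, cosmic-ray hit) = 0.067500 / 0.431500 ≈ 0.1564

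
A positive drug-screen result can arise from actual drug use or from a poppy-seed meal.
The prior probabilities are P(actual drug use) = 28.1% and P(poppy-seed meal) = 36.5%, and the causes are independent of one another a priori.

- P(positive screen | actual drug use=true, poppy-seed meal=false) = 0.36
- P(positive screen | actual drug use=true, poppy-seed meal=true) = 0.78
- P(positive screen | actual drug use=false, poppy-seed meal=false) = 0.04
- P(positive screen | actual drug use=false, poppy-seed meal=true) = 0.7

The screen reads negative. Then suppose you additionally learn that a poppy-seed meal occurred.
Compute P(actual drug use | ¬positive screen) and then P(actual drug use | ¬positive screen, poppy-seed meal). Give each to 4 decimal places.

P(actual drug use | ¬positive screen) ≈ 0.2092; P(actual drug use | ¬positive screen, poppy-seed meal) ≈ 0.2228

Weight on actual drug use=true, given the evidence: 0.114198 + 0.022564 = 0.136762
Denominator P(¬positive screen): 0.96*0.719*0.635 + 0.3*0.719*0.365 + 0.64*0.281*0.635 + 0.22*0.281*0.365 = 0.653794
Posterior = 0.136762 / 0.653794 ≈ 0.2092

Now condition on the additional information:
P(¬positive screen | poppy-seed meal) = 0.3·0.719 + 0.22·0.281 = 0.215700 + 0.061820 = 0.277520
Restricting to configurations with actual drug use present: 0.22·0.281 = 0.061820.
P(actual drug use | ¬positive screen, poppy-seed meal) = 0.061820 / 0.277520 ≈ 0.2228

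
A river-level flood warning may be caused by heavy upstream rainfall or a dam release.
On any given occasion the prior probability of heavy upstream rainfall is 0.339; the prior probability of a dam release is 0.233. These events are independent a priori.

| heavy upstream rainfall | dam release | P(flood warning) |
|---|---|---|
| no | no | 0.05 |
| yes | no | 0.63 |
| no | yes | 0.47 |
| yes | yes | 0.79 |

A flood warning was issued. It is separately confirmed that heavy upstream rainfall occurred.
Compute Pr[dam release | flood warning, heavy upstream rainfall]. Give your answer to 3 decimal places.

Weight on dam release=true, given the evidence: 0.79×0.233 = 0.184070
Normalizer over all consistent configurations: 0.63×0.767 + 0.79×0.233 = 0.667280
P(dam release | flood warning, heavy upstream rainfall) = 0.184070/0.667280 ≈ 0.276

Pr[dam release | flood warning, heavy upstream rainfall] ≈ 0.276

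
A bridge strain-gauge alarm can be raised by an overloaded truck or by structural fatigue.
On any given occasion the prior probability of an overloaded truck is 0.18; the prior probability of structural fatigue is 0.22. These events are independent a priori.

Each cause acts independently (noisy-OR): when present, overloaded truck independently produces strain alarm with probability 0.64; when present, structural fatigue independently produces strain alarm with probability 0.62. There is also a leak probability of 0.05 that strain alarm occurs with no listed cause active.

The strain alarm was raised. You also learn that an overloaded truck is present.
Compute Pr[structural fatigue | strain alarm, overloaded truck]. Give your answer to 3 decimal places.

Under noisy-OR, P(strain alarm | causes) = 1 − (1−0.05)·∏(1−qᵢ) over the active causes.
Numerator (weight on configurations with structural fatigue): 0.87004×0.22 = 0.191409
The normalizing constant is 0.658×0.78 + 0.87004×0.22 = 0.704649
Posterior = 0.191409 / 0.704649 ≈ 0.272

Pr[structural fatigue | strain alarm, overloaded truck] ≈ 0.272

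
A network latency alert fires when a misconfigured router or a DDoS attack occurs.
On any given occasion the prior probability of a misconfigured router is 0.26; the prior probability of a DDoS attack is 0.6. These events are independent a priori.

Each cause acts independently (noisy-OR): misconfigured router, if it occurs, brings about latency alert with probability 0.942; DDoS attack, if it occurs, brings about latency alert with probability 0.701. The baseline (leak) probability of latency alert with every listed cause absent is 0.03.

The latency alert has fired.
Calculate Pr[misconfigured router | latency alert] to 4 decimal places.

Pr[misconfigured router | latency alert] ≈ 0.4370

Under noisy-OR, P(latency alert | causes) = 1 − (1−0.03)·∏(1−qᵢ) over the active causes.
P(latency alert) = 0.03×0.74×0.4 + 0.70997×0.74×0.6 + 0.94374×0.26×0.4 + 0.983178×0.26×0.6 = 0.008880 + 0.315227 + 0.098149 + 0.153376 = 0.575632
Of this, 0.251525 comes from 0.098149 + 0.153376 (the misconfigured router=true cases).
Hence the posterior is 0.251525/0.575632 ≈ 0.4370.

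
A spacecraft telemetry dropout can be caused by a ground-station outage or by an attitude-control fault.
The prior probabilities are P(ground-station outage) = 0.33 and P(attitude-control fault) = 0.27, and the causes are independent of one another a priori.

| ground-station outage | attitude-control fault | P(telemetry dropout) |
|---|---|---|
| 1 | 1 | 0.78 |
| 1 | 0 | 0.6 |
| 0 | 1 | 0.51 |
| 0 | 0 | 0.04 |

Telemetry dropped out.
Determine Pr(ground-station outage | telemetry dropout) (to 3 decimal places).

Weight on ground-station outage=true, given the evidence: 0.144540 + 0.069498 = 0.214038
Denominator P(telemetry dropout): 0.04*0.67*0.73 + 0.51*0.67*0.27 + 0.6*0.33*0.73 + 0.78*0.33*0.27 = 0.325861
Posterior = 0.214038 / 0.325861 ≈ 0.657

Pr(ground-station outage | telemetry dropout) ≈ 0.657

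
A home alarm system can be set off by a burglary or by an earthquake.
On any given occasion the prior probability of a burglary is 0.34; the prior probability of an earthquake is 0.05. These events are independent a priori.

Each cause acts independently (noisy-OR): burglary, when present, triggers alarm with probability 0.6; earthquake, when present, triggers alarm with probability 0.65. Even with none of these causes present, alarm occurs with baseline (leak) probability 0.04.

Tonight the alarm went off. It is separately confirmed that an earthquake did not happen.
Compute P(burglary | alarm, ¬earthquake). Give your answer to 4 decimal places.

P(burglary | alarm, ¬earthquake) ≈ 0.8881

Under noisy-OR, P(alarm | causes) = 1 − (1−0.04)·∏(1−qᵢ) over the active causes.
P(alarm | ¬earthquake) = 0.04·0.66 + 0.616·0.34 = 0.026400 + 0.209440 = 0.235840
The burglary-present share is 0.616·0.34 = 0.209440.
Hence the posterior is 0.209440/0.235840 ≈ 0.8881.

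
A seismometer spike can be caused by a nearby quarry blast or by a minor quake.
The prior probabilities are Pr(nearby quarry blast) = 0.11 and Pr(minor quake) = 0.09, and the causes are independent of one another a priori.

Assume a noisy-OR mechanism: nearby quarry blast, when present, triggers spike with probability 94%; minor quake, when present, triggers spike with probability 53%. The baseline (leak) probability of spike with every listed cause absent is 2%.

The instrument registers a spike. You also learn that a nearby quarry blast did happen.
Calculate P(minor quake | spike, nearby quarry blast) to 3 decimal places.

Under noisy-OR, P(spike | causes) = 1 − (1−0.02)·∏(1−qᵢ) over the active causes.
Weight on minor quake=true, given the evidence: 0.972364×0.09 = 0.087513
Denominator P(spike | nearby quarry blast): 0.9412×0.91 + 0.972364×0.09 = 0.944005
Posterior = 0.087513 / 0.944005 ≈ 0.093

P(minor quake | spike, nearby quarry blast) ≈ 0.093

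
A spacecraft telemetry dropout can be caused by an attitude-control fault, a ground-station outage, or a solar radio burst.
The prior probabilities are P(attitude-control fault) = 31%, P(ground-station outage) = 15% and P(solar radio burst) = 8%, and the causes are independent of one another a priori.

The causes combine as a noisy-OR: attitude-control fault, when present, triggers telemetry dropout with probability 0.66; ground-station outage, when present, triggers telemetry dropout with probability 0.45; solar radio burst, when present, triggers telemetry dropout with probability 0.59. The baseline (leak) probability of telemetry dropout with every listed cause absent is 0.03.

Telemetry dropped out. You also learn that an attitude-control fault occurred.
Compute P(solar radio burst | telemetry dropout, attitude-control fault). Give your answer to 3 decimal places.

P(solar radio burst | telemetry dropout, attitude-control fault) ≈ 0.099

Under noisy-OR, P(telemetry dropout | causes) = 1 − (1−0.03)·∏(1−qᵢ) over the active causes.
Enumerate the 4 (ground-station outage, solar radio burst) configurations and weight by the priors:
  P(telemetry dropout | attitude-control fault) = 0.6702*0.85*0.92 + 0.864782*0.85*0.08 + 0.81861*0.15*0.92 + 0.92563*0.15*0.08
        = 0.524096 + 0.058805 + 0.112968 + 0.011108 = 0.706977
The terms with solar radio burst present sum to 0.069913, so
  P(solar radio burst | telemetry dropout, attitude-control fault) = 0.069913 / 0.706977 ≈ 0.099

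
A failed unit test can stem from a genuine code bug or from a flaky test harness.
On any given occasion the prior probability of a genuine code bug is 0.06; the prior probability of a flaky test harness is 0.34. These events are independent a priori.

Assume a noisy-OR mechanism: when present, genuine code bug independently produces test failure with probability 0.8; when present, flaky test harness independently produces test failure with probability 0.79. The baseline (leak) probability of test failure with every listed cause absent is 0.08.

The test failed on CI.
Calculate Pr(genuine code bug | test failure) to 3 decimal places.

Under noisy-OR, P(test failure | causes) = 1 − (1−0.08)·∏(1−qᵢ) over the active causes.
P(test failure) = 0.08*0.94*0.66 + 0.8068*0.94*0.34 + 0.816*0.06*0.66 + 0.96136*0.06*0.34 = 0.049632 + 0.257853 + 0.032314 + 0.019612 = 0.359411
Of this, 0.051926 comes from 0.032314 + 0.019612 (the genuine code bug=true cases).
So P(genuine code bug | test failure) = 0.051926/0.359411 ≈ 0.144.

Pr(genuine code bug | test failure) ≈ 0.144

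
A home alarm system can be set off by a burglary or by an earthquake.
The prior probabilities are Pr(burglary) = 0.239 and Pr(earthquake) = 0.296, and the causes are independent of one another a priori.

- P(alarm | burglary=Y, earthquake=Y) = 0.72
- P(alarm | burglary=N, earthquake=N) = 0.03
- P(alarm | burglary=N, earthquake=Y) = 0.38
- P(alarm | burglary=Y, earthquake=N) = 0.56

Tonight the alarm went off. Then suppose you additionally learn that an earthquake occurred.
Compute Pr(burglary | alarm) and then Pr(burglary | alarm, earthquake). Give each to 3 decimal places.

P(alarm) = 0.03×0.761×0.704 + 0.38×0.761×0.296 + 0.56×0.239×0.704 + 0.72×0.239×0.296 = 0.016072 + 0.085597 + 0.094223 + 0.050936 = 0.246828
The burglary-present share is 0.094223 + 0.050936 = 0.145159.
P(burglary | alarm) = 0.145159 / 0.246828 ≈ 0.588

Now condition on the additional information:
P(alarm | earthquake) = 0.38*0.761 + 0.72*0.239 = 0.289180 + 0.172080 = 0.461260
The burglary-present share is 0.72*0.239 = 0.172080.
So P(burglary | alarm, earthquake) = 0.172080/0.461260 ≈ 0.373.

Pr(burglary | alarm) ≈ 0.588; Pr(burglary | alarm, earthquake) ≈ 0.373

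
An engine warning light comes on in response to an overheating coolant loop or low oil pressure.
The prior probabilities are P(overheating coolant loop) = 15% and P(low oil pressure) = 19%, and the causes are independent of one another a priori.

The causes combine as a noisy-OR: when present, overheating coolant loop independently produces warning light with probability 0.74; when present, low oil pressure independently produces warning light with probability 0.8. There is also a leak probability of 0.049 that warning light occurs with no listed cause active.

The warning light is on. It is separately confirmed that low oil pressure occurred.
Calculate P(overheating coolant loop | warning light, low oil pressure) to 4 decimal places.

P(overheating coolant loop | warning light, low oil pressure) ≈ 0.1716

Under noisy-OR, P(warning light | causes) = 1 − (1−0.049)·∏(1−qᵢ) over the active causes.
By total probability over both values of overheating coolant loop:
  P(warning light | low oil pressure) = 0.8098×0.85 + 0.950548×0.15
        = 0.688330 + 0.142582 = 0.830912
Configurations with overheating coolant loop contribute 0.142582, so
  P(overheating coolant loop | warning light, low oil pressure) = 0.142582 / 0.830912 ≈ 0.1716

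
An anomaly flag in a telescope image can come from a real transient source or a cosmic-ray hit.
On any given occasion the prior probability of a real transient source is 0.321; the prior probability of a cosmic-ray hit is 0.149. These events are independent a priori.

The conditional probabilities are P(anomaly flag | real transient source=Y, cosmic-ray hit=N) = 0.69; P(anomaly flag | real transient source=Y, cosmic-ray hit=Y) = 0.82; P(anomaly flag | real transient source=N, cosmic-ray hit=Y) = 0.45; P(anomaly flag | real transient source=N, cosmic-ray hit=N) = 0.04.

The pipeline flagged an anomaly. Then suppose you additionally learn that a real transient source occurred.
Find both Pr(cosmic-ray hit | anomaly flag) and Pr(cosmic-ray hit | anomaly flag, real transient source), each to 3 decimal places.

Pr(cosmic-ray hit | anomaly flag) ≈ 0.286; Pr(cosmic-ray hit | anomaly flag, real transient source) ≈ 0.172

By total probability over the 4 (real transient source, cosmic-ray hit) configurations:
  P(anomaly flag) = 0.04·0.679·0.851 + 0.45·0.679·0.149 + 0.69·0.321·0.851 + 0.82·0.321·0.149
        = 0.023113 + 0.045527 + 0.188488 + 0.039220 = 0.296348
Configurations with cosmic-ray hit contribute 0.084747, so
  P(cosmic-ray hit | anomaly flag) = 0.084747 / 0.296348 ≈ 0.286

With the extra evidence:
Weight on cosmic-ray hit=true, given the evidence: 0.82×0.149 = 0.122180
Normalizer over all consistent configurations: 0.69×0.851 + 0.82×0.149 = 0.709370
Posterior = 0.122180 / 0.709370 ≈ 0.172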